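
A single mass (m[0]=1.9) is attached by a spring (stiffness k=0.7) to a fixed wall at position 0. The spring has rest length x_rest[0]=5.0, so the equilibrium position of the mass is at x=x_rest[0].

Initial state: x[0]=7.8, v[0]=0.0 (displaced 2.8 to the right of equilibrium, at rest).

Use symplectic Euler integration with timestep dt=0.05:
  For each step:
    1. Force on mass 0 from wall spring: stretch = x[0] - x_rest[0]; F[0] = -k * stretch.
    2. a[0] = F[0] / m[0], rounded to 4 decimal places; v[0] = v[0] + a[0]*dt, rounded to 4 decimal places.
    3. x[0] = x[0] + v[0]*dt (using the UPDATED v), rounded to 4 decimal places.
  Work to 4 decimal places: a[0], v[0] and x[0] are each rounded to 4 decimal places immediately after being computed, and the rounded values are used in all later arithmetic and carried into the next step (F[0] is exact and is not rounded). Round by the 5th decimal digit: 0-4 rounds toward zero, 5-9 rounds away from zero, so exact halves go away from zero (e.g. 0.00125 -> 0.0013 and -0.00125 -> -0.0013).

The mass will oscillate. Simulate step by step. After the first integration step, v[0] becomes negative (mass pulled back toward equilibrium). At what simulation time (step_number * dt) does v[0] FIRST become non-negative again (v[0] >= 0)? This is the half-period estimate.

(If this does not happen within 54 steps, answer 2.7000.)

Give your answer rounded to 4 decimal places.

Step 0: x=[7.8000] v=[0.0000]
Step 1: x=[7.7974] v=[-0.0516]
Step 2: x=[7.7922] v=[-0.1031]
Step 3: x=[7.7845] v=[-0.1545]
Step 4: x=[7.7742] v=[-0.2058]
Step 5: x=[7.7614] v=[-0.2569]
Step 6: x=[7.7460] v=[-0.3078]
Step 7: x=[7.7281] v=[-0.3584]
Step 8: x=[7.7077] v=[-0.4087]
Step 9: x=[7.6848] v=[-0.4586]
Step 10: x=[7.6594] v=[-0.5081]
Step 11: x=[7.6315] v=[-0.5571]
Step 12: x=[7.6012] v=[-0.6056]
Step 13: x=[7.5685] v=[-0.6535]
Step 14: x=[7.5335] v=[-0.7008]
Step 15: x=[7.4961] v=[-0.7475]
Step 16: x=[7.4564] v=[-0.7935]
Step 17: x=[7.4145] v=[-0.8388]
Step 18: x=[7.3703] v=[-0.8833]
Step 19: x=[7.3240] v=[-0.9270]
Step 20: x=[7.2755] v=[-0.9698]
Step 21: x=[7.2249] v=[-1.0117]
Step 22: x=[7.1723] v=[-1.0527]
Step 23: x=[7.1177] v=[-1.0927]
Step 24: x=[7.0611] v=[-1.1317]
Step 25: x=[7.0026] v=[-1.1697]
Step 26: x=[6.9423] v=[-1.2066]
Step 27: x=[6.8802] v=[-1.2424]
Step 28: x=[6.8164] v=[-1.2770]
Step 29: x=[6.7509] v=[-1.3105]
Step 30: x=[6.6838] v=[-1.3428]
Step 31: x=[6.6151] v=[-1.3738]
Step 32: x=[6.5449] v=[-1.4036]
Step 33: x=[6.4733] v=[-1.4321]
Step 34: x=[6.4003] v=[-1.4592]
Step 35: x=[6.3261] v=[-1.4850]
Step 36: x=[6.2506] v=[-1.5094]
Step 37: x=[6.1740] v=[-1.5324]
Step 38: x=[6.0963] v=[-1.5540]
Step 39: x=[6.0176] v=[-1.5742]
Step 40: x=[5.9380] v=[-1.5929]
Step 41: x=[5.8575] v=[-1.6102]
Step 42: x=[5.7762] v=[-1.6260]
Step 43: x=[5.6942] v=[-1.6403]
Step 44: x=[5.6115] v=[-1.6531]
Step 45: x=[5.5283] v=[-1.6644]
Step 46: x=[5.4446] v=[-1.6741]
Step 47: x=[5.3605] v=[-1.6823]
Step 48: x=[5.2761] v=[-1.6889]
Step 49: x=[5.1914] v=[-1.6940]
Step 50: x=[5.1065] v=[-1.6975]
Step 51: x=[5.0215] v=[-1.6995]
Step 52: x=[4.9365] v=[-1.6999]
Step 53: x=[4.8516] v=[-1.6987]
Step 54: x=[4.7668] v=[-1.6960]
v[0] did not become non-negative within 54 steps; using fallback time=2.7000

Answer: 2.7000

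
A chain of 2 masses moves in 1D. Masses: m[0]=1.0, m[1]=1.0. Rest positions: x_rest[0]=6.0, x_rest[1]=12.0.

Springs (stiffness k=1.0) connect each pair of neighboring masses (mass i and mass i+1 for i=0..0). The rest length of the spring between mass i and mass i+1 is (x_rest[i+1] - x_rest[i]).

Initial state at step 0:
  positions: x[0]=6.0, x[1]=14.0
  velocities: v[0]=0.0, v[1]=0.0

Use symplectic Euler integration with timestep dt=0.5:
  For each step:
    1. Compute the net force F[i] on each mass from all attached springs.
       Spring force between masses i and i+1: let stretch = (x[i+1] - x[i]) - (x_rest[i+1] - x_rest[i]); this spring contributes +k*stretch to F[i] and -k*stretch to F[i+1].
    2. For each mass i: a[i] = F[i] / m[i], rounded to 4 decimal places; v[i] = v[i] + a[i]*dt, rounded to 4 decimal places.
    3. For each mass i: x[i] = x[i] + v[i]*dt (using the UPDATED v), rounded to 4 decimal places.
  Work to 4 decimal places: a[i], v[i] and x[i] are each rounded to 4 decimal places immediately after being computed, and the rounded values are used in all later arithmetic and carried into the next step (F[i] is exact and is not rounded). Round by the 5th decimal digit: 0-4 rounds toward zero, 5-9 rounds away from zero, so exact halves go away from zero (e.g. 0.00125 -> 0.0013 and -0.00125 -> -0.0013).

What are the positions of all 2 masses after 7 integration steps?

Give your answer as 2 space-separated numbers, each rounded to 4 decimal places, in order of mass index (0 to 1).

Step 0: x=[6.0000 14.0000] v=[0.0000 0.0000]
Step 1: x=[6.5000 13.5000] v=[1.0000 -1.0000]
Step 2: x=[7.2500 12.7500] v=[1.5000 -1.5000]
Step 3: x=[7.8750 12.1250] v=[1.2500 -1.2500]
Step 4: x=[8.0625 11.9375] v=[0.3750 -0.3750]
Step 5: x=[7.7188 12.2813] v=[-0.6875 0.6875]
Step 6: x=[7.0157 12.9845] v=[-1.4063 1.4063]
Step 7: x=[6.3048 13.6955] v=[-1.4219 1.4219]

Answer: 6.3048 13.6955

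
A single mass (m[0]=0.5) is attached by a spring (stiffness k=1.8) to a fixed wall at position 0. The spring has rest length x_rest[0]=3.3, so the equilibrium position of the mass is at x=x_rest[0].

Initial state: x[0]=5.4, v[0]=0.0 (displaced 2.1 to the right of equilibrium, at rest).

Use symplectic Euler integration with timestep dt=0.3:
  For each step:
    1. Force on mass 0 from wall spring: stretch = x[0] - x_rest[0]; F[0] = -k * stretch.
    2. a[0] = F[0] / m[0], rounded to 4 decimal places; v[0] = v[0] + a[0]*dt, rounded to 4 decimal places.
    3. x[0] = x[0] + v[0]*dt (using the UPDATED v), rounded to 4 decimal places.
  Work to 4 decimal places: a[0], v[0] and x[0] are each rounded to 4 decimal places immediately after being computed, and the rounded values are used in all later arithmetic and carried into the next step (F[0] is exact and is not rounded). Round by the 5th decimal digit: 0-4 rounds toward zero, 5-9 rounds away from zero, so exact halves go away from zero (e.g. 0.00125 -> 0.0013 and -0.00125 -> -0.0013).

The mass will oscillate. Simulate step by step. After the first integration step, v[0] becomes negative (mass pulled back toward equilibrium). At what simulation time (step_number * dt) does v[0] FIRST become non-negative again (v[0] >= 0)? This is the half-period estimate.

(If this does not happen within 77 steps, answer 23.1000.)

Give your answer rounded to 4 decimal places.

Answer: 1.8000

Derivation:
Step 0: x=[5.4000] v=[0.0000]
Step 1: x=[4.7196] v=[-2.2680]
Step 2: x=[3.5792] v=[-3.8012]
Step 3: x=[2.3484] v=[-4.1027]
Step 4: x=[1.4259] v=[-3.0750]
Step 5: x=[1.1106] v=[-1.0510]
Step 6: x=[1.5047] v=[1.3135]
First v>=0 after going negative at step 6, time=1.8000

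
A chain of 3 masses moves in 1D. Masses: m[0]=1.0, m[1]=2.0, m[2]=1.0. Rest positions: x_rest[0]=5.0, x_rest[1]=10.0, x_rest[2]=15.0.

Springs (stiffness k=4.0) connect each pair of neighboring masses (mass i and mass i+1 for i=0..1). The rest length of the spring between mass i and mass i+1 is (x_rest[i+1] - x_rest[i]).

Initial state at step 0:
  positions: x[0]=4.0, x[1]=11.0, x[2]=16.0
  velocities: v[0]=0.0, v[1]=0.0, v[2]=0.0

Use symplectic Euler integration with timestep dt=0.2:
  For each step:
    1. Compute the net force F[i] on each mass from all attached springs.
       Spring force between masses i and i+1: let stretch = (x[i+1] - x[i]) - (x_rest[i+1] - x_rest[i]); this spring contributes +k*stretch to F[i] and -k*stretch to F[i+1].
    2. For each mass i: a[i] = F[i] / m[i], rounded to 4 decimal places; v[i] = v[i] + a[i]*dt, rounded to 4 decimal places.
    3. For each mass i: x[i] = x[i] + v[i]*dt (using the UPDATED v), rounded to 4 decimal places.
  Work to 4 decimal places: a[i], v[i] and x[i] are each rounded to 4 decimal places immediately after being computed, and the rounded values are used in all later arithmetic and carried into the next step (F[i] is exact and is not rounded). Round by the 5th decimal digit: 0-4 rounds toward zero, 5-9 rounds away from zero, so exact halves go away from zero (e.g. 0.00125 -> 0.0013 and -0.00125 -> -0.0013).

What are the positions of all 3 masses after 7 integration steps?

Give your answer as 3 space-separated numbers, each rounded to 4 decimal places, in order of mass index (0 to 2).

Step 0: x=[4.0000 11.0000 16.0000] v=[0.0000 0.0000 0.0000]
Step 1: x=[4.3200 10.8400 16.0000] v=[1.6000 -0.8000 0.0000]
Step 2: x=[4.8832 10.5712 15.9744] v=[2.8160 -1.3440 -0.1280]
Step 3: x=[5.5565 10.2796 15.8843] v=[3.3664 -1.4579 -0.4506]
Step 4: x=[6.1855 10.0585 15.6974] v=[3.1449 -1.1053 -0.9344]
Step 5: x=[6.6342 9.9787 15.4083] v=[2.2433 -0.3989 -1.4455]
Step 6: x=[6.8180 10.0657 15.0505] v=[0.9189 0.4351 -1.7892]
Step 7: x=[6.7214 10.2917 14.6951] v=[-0.4829 1.1299 -1.7770]

Answer: 6.7214 10.2917 14.6951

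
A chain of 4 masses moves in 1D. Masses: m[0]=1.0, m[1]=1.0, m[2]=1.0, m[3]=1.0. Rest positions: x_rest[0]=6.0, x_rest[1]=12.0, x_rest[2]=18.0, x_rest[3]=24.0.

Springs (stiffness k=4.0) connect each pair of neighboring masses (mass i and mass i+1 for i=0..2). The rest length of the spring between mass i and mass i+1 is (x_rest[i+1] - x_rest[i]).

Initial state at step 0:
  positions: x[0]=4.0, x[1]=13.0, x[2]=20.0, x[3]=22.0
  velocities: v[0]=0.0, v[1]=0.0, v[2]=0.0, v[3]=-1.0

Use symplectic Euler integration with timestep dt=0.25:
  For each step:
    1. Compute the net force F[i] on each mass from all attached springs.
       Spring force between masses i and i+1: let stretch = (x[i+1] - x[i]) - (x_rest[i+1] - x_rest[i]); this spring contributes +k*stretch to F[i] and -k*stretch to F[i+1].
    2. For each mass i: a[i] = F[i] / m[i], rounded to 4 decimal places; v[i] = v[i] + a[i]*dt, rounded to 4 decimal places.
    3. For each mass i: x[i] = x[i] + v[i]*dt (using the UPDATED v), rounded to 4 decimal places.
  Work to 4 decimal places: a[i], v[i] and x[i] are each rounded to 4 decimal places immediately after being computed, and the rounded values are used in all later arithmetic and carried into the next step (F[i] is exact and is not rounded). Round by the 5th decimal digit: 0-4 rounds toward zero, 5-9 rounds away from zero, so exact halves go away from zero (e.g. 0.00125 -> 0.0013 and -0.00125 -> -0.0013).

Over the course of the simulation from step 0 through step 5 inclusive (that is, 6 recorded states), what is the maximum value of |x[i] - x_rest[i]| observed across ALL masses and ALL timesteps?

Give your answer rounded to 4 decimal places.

Answer: 2.6836

Derivation:
Step 0: x=[4.0000 13.0000 20.0000 22.0000] v=[0.0000 0.0000 0.0000 -1.0000]
Step 1: x=[4.7500 12.5000 18.7500 22.7500] v=[3.0000 -2.0000 -5.0000 3.0000]
Step 2: x=[5.9375 11.6250 16.9375 24.0000] v=[4.7500 -3.5000 -7.2500 5.0000]
Step 3: x=[7.0469 10.6563 15.5625 24.9844] v=[4.4375 -3.8750 -5.5000 3.9375]
Step 4: x=[7.5586 10.0118 15.3164 25.1133] v=[2.0469 -2.5782 -0.9843 0.5156]
Step 5: x=[7.1836 10.0801 16.1934 24.2930] v=[-1.4999 0.2732 3.5080 -3.2813]
Max displacement = 2.6836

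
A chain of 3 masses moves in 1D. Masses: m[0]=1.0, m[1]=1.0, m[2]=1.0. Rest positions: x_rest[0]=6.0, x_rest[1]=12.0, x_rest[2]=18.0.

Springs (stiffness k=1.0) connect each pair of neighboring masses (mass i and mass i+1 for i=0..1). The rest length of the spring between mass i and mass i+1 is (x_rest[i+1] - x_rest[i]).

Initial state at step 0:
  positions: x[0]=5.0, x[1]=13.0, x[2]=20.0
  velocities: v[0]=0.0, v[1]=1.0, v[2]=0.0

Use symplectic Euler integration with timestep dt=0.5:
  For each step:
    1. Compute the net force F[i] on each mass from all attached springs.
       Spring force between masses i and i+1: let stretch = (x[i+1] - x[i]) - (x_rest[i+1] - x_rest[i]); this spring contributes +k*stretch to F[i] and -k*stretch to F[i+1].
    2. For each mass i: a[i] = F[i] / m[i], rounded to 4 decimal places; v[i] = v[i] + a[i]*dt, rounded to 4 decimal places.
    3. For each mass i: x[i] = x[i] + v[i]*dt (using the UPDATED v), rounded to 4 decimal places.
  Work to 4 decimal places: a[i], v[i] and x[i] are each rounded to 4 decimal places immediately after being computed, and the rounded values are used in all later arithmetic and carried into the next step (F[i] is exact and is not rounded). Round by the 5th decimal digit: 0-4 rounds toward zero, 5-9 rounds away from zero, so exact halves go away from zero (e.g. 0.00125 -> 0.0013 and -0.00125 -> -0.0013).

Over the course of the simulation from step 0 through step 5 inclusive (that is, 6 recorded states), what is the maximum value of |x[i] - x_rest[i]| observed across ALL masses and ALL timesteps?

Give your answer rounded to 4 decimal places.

Answer: 3.1173

Derivation:
Step 0: x=[5.0000 13.0000 20.0000] v=[0.0000 1.0000 0.0000]
Step 1: x=[5.5000 13.2500 19.7500] v=[1.0000 0.5000 -0.5000]
Step 2: x=[6.4375 13.1875 19.3750] v=[1.8750 -0.1250 -0.7500]
Step 3: x=[7.5625 12.9844 18.9531] v=[2.2500 -0.4063 -0.8438]
Step 4: x=[8.5430 12.9180 18.5390] v=[1.9610 -0.1329 -0.8282]
Step 5: x=[9.1173 13.1631 18.2197] v=[1.1485 0.4901 -0.6387]
Max displacement = 3.1173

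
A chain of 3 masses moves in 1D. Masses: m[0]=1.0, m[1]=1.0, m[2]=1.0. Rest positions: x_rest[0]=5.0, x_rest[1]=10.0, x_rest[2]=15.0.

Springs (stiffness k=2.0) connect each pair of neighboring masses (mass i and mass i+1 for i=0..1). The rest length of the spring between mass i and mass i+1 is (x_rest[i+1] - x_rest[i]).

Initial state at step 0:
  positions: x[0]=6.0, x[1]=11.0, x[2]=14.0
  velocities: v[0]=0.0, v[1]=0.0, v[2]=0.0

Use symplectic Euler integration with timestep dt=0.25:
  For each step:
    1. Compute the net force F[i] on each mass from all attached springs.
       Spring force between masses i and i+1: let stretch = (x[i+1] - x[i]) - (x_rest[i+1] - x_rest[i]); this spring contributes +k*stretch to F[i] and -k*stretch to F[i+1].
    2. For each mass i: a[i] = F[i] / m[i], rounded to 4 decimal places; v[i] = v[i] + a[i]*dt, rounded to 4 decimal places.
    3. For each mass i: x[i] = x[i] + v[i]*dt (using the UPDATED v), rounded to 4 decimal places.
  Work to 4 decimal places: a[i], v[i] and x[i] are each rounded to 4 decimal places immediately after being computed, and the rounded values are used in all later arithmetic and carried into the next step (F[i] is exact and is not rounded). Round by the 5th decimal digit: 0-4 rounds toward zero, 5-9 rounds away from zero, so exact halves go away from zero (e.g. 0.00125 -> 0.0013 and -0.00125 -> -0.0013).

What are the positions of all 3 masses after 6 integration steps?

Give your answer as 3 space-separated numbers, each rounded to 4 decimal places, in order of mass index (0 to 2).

Step 0: x=[6.0000 11.0000 14.0000] v=[0.0000 0.0000 0.0000]
Step 1: x=[6.0000 10.7500 14.2500] v=[0.0000 -1.0000 1.0000]
Step 2: x=[5.9688 10.3438 14.6875] v=[-0.1250 -1.6250 1.7500]
Step 3: x=[5.8594 9.9336 15.2071] v=[-0.4375 -1.6407 2.0782]
Step 4: x=[5.6343 9.6733 15.6925] v=[-0.9004 -1.0411 1.9415]
Step 5: x=[5.2891 9.6606 16.0505] v=[-1.3809 -0.0510 1.4319]
Step 6: x=[4.8653 9.9002 16.2348] v=[-1.6952 0.9582 0.7370]

Answer: 4.8653 9.9002 16.2348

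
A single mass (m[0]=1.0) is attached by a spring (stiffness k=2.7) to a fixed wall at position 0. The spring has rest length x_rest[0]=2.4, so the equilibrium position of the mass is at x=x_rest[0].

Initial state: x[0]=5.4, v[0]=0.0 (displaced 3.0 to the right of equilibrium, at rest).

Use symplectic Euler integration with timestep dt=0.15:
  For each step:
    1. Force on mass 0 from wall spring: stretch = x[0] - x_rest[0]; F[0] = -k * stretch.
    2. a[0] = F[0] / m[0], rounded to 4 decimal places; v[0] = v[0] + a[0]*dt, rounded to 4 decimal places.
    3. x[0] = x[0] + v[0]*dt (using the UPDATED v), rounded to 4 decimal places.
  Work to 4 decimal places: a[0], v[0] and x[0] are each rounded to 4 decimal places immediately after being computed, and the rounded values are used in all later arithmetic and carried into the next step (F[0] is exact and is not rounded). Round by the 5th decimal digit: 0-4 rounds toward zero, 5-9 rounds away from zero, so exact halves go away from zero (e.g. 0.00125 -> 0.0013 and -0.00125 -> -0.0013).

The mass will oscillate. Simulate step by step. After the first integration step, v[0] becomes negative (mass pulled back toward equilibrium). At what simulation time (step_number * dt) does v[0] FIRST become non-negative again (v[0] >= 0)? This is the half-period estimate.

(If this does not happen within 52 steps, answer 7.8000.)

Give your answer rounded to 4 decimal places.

Answer: 1.9500

Derivation:
Step 0: x=[5.4000] v=[0.0000]
Step 1: x=[5.2178] v=[-1.2150]
Step 2: x=[4.8644] v=[-2.3562]
Step 3: x=[4.3613] v=[-3.3543]
Step 4: x=[3.7390] v=[-4.1486]
Step 5: x=[3.0354] v=[-4.6909]
Step 6: x=[2.2932] v=[-4.9482]
Step 7: x=[1.5575] v=[-4.9049]
Step 8: x=[0.8729] v=[-4.5637]
Step 9: x=[0.2811] v=[-3.9452]
Step 10: x=[-0.1820] v=[-3.0871]
Step 11: x=[-0.4882] v=[-2.0414]
Step 12: x=[-0.6190] v=[-0.8717]
Step 13: x=[-0.5664] v=[0.3510]
First v>=0 after going negative at step 13, time=1.9500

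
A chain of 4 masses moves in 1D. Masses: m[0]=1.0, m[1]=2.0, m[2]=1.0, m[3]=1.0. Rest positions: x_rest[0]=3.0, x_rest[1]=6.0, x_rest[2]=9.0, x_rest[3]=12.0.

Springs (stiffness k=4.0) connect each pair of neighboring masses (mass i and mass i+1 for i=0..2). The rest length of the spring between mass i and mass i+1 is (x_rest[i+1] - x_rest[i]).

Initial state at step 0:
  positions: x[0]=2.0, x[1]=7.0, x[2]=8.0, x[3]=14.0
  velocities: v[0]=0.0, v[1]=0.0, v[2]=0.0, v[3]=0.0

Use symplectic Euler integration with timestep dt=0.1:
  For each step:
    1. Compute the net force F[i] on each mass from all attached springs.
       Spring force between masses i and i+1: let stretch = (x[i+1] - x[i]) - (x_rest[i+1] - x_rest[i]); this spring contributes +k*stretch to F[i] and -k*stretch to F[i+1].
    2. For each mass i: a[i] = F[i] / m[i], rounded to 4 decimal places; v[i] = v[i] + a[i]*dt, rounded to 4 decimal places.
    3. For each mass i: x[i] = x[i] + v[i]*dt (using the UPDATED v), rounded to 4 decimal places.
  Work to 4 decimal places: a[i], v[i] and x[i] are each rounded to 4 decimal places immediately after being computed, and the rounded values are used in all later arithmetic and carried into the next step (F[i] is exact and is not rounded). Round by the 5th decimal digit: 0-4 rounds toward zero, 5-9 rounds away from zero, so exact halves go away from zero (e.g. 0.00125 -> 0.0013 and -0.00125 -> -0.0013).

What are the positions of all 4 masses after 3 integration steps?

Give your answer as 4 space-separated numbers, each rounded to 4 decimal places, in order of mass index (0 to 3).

Step 0: x=[2.0000 7.0000 8.0000 14.0000] v=[0.0000 0.0000 0.0000 0.0000]
Step 1: x=[2.0800 6.9200 8.2000 13.8800] v=[0.8000 -0.8000 2.0000 -1.2000]
Step 2: x=[2.2336 6.7688 8.5760 13.6528] v=[1.5360 -1.5120 3.7600 -2.2720]
Step 3: x=[2.4486 6.5630 9.0828 13.3425] v=[2.1501 -2.0576 5.0678 -3.1027]

Answer: 2.4486 6.5630 9.0828 13.3425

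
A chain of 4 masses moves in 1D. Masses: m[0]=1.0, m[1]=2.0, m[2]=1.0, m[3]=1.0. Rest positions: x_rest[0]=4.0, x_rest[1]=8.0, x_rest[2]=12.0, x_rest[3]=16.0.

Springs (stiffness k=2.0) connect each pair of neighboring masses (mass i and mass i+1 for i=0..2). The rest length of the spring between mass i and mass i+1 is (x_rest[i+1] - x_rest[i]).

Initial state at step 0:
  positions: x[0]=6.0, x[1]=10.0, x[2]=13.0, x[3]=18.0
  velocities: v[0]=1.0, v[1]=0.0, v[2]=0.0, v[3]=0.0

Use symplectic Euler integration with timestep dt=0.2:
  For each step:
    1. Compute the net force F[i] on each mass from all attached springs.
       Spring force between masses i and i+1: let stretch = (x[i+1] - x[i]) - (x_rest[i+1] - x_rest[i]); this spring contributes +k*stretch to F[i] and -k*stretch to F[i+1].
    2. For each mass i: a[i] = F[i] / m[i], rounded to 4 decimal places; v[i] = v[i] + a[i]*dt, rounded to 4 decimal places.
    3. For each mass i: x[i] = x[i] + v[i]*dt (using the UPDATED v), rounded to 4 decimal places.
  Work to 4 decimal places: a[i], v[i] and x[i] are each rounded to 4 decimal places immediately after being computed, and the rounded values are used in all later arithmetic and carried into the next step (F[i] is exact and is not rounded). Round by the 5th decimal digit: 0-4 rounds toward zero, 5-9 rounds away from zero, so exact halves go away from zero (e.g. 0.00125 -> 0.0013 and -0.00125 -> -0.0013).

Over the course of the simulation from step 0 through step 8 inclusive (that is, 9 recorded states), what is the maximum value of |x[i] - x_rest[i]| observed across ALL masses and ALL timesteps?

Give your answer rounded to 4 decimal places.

Step 0: x=[6.0000 10.0000 13.0000 18.0000] v=[1.0000 0.0000 0.0000 0.0000]
Step 1: x=[6.2000 9.9600 13.1600 17.9200] v=[1.0000 -0.2000 0.8000 -0.4000]
Step 2: x=[6.3808 9.8976 13.4448 17.7792] v=[0.9040 -0.3120 1.4240 -0.7040]
Step 3: x=[6.5229 9.8364 13.7926 17.6116] v=[0.7107 -0.3059 1.7389 -0.8378]
Step 4: x=[6.6101 9.8009 14.1294 17.4585] v=[0.4361 -0.1774 1.6840 -0.7654]
Step 5: x=[6.6326 9.8109 14.3862 17.3591] v=[0.1124 0.0501 1.2842 -0.4970]
Step 6: x=[6.5893 9.8768 14.5148 17.3419] v=[-0.2163 0.3295 0.6432 -0.0862]
Step 7: x=[6.4890 9.9967 14.4986 17.4185] v=[-0.5013 0.5996 -0.0812 0.3830]
Step 8: x=[6.3494 10.1564 14.3558 17.5815] v=[-0.6982 0.7984 -0.7140 0.8150]
Max displacement = 2.6326

Answer: 2.6326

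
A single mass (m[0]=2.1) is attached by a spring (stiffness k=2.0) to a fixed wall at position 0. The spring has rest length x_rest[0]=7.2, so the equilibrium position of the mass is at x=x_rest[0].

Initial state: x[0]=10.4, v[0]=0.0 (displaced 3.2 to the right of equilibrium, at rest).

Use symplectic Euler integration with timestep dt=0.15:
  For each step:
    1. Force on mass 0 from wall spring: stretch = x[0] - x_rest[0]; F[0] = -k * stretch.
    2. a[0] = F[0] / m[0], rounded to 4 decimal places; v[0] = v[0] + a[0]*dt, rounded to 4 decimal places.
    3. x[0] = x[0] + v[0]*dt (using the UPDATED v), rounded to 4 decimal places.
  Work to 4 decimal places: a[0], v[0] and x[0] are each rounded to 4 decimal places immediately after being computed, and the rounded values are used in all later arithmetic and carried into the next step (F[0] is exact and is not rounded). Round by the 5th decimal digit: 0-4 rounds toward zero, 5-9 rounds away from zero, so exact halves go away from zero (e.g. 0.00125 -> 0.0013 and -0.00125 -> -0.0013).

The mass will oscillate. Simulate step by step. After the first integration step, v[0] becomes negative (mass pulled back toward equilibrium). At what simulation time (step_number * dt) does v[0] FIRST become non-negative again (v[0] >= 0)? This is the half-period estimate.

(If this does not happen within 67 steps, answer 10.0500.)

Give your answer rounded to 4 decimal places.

Answer: 3.3000

Derivation:
Step 0: x=[10.4000] v=[0.0000]
Step 1: x=[10.3314] v=[-0.4571]
Step 2: x=[10.1957] v=[-0.9044]
Step 3: x=[9.9958] v=[-1.3324]
Step 4: x=[9.7360] v=[-1.7318]
Step 5: x=[9.4219] v=[-2.0941]
Step 6: x=[9.0602] v=[-2.4115]
Step 7: x=[8.6586] v=[-2.6772]
Step 8: x=[8.2258] v=[-2.8856]
Step 9: x=[7.7710] v=[-3.0322]
Step 10: x=[7.3039] v=[-3.1138]
Step 11: x=[6.8346] v=[-3.1287]
Step 12: x=[6.3731] v=[-3.0765]
Step 13: x=[5.9293] v=[-2.9584]
Step 14: x=[5.5128] v=[-2.7769]
Step 15: x=[5.1324] v=[-2.5359]
Step 16: x=[4.7963] v=[-2.2405]
Step 17: x=[4.5117] v=[-1.8971]
Step 18: x=[4.2847] v=[-1.5131]
Step 19: x=[4.1202] v=[-1.0966]
Step 20: x=[4.0217] v=[-0.6566]
Step 21: x=[3.9913] v=[-0.2026]
Step 22: x=[4.0297] v=[0.2558]
First v>=0 after going negative at step 22, time=3.3000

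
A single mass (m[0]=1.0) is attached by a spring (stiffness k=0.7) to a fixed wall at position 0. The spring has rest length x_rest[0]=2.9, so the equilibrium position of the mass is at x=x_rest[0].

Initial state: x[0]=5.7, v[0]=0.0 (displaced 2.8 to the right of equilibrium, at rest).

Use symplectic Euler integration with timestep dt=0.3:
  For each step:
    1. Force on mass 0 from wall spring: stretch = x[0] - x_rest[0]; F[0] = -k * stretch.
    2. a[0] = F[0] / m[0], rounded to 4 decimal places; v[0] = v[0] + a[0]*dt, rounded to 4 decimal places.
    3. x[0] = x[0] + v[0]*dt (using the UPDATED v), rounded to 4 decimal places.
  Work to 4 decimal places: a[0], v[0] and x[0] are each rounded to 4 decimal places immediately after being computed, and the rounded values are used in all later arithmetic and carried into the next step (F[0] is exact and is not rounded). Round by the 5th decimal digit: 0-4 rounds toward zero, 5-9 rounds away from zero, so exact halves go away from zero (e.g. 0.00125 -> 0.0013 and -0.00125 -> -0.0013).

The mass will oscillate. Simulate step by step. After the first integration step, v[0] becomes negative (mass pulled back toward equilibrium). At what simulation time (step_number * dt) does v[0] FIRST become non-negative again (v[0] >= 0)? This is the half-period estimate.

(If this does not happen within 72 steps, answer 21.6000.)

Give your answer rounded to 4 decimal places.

Step 0: x=[5.7000] v=[0.0000]
Step 1: x=[5.5236] v=[-0.5880]
Step 2: x=[5.1819] v=[-1.1390]
Step 3: x=[4.6964] v=[-1.6182]
Step 4: x=[4.0978] v=[-1.9955]
Step 5: x=[3.4237] v=[-2.2471]
Step 6: x=[2.7166] v=[-2.3571]
Step 7: x=[2.0210] v=[-2.3186]
Step 8: x=[1.3808] v=[-2.1340]
Step 9: x=[0.8363] v=[-1.8150]
Step 10: x=[0.4218] v=[-1.3816]
Step 11: x=[0.1634] v=[-0.8612]
Step 12: x=[0.0775] v=[-0.2865]
Step 13: x=[0.1694] v=[0.3062]
First v>=0 after going negative at step 13, time=3.9000

Answer: 3.9000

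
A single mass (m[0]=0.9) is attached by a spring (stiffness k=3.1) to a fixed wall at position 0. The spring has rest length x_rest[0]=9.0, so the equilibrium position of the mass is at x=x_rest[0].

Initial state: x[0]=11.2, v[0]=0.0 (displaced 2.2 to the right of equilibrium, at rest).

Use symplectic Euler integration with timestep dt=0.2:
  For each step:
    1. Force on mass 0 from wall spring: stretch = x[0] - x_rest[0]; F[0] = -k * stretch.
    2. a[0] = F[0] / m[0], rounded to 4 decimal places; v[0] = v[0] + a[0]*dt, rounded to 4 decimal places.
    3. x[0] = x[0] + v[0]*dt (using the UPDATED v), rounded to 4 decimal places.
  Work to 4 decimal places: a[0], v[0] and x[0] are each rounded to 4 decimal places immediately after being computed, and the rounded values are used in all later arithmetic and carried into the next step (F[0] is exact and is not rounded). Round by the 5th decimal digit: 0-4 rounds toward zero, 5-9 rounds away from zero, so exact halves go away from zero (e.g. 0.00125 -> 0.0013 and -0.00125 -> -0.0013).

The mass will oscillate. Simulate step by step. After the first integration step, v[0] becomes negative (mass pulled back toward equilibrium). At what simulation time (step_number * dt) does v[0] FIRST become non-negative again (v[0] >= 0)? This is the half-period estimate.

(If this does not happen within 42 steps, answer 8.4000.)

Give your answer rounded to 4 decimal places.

Step 0: x=[11.2000] v=[0.0000]
Step 1: x=[10.8969] v=[-1.5156]
Step 2: x=[10.3324] v=[-2.8224]
Step 3: x=[9.5843] v=[-3.7403]
Step 4: x=[8.7557] v=[-4.1428]
Step 5: x=[7.9608] v=[-3.9745]
Step 6: x=[7.3091] v=[-3.2586]
Step 7: x=[6.8903] v=[-2.0938]
Step 8: x=[6.7622] v=[-0.6405]
Step 9: x=[6.9424] v=[0.9011]
First v>=0 after going negative at step 9, time=1.8000

Answer: 1.8000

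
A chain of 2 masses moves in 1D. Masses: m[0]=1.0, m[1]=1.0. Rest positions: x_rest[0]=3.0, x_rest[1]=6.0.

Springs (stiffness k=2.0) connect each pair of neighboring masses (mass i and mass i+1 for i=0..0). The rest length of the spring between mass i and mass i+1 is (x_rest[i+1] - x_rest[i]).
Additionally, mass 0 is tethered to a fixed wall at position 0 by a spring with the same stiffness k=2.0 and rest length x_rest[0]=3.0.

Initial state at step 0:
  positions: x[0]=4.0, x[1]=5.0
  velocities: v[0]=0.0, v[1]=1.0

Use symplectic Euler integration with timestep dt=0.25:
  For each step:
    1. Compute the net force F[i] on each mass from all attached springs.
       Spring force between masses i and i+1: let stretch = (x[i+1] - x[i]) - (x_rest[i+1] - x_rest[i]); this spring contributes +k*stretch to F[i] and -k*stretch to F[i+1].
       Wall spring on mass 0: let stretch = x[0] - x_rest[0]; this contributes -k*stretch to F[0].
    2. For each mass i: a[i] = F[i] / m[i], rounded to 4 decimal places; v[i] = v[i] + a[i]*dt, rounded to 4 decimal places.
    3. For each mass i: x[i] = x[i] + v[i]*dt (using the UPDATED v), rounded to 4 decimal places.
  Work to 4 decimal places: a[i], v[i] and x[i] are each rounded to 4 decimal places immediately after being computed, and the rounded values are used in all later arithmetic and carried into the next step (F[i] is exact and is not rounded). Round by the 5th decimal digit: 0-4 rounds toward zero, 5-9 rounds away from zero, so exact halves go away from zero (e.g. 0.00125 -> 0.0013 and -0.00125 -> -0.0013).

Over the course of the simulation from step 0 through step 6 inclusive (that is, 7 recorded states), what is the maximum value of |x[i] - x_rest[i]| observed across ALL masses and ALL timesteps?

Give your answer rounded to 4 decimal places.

Answer: 1.4250

Derivation:
Step 0: x=[4.0000 5.0000] v=[0.0000 1.0000]
Step 1: x=[3.6250 5.5000] v=[-1.5000 2.0000]
Step 2: x=[3.0313 6.1406] v=[-2.3750 2.5625]
Step 3: x=[2.4473 6.7676] v=[-2.3360 2.5079]
Step 4: x=[2.0974 7.2296] v=[-1.3995 1.8478]
Step 5: x=[2.1269 7.4250] v=[0.1179 0.7817]
Step 6: x=[2.5528 7.3332] v=[1.7035 -0.3674]
Max displacement = 1.4250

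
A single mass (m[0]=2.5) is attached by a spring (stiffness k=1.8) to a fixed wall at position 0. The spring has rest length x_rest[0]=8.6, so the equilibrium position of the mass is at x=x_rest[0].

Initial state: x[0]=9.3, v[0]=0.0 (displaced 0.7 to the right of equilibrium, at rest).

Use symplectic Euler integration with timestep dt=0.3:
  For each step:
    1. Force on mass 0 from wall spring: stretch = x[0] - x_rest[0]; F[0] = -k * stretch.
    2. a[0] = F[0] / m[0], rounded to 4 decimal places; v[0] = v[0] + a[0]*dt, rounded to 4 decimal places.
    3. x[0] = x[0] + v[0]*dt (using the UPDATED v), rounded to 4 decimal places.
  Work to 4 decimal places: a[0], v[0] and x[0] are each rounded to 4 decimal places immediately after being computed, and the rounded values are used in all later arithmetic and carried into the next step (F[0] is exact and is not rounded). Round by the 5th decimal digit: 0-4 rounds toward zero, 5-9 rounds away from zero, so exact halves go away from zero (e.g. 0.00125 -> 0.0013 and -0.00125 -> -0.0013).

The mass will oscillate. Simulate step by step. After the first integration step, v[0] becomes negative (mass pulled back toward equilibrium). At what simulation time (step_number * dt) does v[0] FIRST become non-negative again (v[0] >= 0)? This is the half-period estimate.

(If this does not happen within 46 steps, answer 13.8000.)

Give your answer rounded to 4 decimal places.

Step 0: x=[9.3000] v=[0.0000]
Step 1: x=[9.2546] v=[-0.1512]
Step 2: x=[9.1668] v=[-0.2926]
Step 3: x=[9.0423] v=[-0.4150]
Step 4: x=[8.8891] v=[-0.5106]
Step 5: x=[8.7172] v=[-0.5731]
Step 6: x=[8.5377] v=[-0.5984]
Step 7: x=[8.3622] v=[-0.5849]
Step 8: x=[8.2022] v=[-0.5335]
Step 9: x=[8.0679] v=[-0.4476]
Step 10: x=[7.9681] v=[-0.3327]
Step 11: x=[7.9092] v=[-0.1962]
Step 12: x=[7.8951] v=[-0.0470]
Step 13: x=[7.9267] v=[0.1053]
First v>=0 after going negative at step 13, time=3.9000

Answer: 3.9000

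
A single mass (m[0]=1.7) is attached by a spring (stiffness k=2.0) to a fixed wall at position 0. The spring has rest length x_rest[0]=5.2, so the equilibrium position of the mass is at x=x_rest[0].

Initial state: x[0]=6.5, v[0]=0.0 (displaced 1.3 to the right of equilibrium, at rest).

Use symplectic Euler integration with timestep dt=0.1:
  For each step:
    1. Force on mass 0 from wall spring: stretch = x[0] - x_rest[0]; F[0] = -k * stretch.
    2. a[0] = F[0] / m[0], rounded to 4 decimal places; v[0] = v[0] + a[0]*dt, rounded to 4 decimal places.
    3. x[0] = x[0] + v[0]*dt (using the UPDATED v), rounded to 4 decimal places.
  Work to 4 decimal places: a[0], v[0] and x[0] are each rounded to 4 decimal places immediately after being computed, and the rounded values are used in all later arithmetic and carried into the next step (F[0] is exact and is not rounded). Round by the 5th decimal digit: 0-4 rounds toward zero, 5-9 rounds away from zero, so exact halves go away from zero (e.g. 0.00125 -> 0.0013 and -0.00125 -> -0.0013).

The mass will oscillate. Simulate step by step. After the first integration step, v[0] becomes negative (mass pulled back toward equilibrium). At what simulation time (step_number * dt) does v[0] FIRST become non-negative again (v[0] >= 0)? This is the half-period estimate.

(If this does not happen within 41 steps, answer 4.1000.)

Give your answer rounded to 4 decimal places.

Answer: 2.9000

Derivation:
Step 0: x=[6.5000] v=[0.0000]
Step 1: x=[6.4847] v=[-0.1529]
Step 2: x=[6.4543] v=[-0.3040]
Step 3: x=[6.4091] v=[-0.4516]
Step 4: x=[6.3497] v=[-0.5939]
Step 5: x=[6.2768] v=[-0.7292]
Step 6: x=[6.1912] v=[-0.8559]
Step 7: x=[6.0940] v=[-0.9725]
Step 8: x=[5.9862] v=[-1.0777]
Step 9: x=[5.8692] v=[-1.1702]
Step 10: x=[5.7443] v=[-1.2489]
Step 11: x=[5.6130] v=[-1.3129]
Step 12: x=[5.4769] v=[-1.3615]
Step 13: x=[5.3375] v=[-1.3941]
Step 14: x=[5.1965] v=[-1.4103]
Step 15: x=[5.0555] v=[-1.4099]
Step 16: x=[4.9162] v=[-1.3929]
Step 17: x=[4.7803] v=[-1.3595]
Step 18: x=[4.6493] v=[-1.3101]
Step 19: x=[4.5248] v=[-1.2453]
Step 20: x=[4.4082] v=[-1.1659]
Step 21: x=[4.3009] v=[-1.0728]
Step 22: x=[4.2042] v=[-0.9670]
Step 23: x=[4.1192] v=[-0.8499]
Step 24: x=[4.0469] v=[-0.7228]
Step 25: x=[3.9882] v=[-0.5871]
Step 26: x=[3.9438] v=[-0.4445]
Step 27: x=[3.9141] v=[-0.2967]
Step 28: x=[3.8996] v=[-0.1454]
Step 29: x=[3.9004] v=[0.0076]
First v>=0 after going negative at step 29, time=2.9000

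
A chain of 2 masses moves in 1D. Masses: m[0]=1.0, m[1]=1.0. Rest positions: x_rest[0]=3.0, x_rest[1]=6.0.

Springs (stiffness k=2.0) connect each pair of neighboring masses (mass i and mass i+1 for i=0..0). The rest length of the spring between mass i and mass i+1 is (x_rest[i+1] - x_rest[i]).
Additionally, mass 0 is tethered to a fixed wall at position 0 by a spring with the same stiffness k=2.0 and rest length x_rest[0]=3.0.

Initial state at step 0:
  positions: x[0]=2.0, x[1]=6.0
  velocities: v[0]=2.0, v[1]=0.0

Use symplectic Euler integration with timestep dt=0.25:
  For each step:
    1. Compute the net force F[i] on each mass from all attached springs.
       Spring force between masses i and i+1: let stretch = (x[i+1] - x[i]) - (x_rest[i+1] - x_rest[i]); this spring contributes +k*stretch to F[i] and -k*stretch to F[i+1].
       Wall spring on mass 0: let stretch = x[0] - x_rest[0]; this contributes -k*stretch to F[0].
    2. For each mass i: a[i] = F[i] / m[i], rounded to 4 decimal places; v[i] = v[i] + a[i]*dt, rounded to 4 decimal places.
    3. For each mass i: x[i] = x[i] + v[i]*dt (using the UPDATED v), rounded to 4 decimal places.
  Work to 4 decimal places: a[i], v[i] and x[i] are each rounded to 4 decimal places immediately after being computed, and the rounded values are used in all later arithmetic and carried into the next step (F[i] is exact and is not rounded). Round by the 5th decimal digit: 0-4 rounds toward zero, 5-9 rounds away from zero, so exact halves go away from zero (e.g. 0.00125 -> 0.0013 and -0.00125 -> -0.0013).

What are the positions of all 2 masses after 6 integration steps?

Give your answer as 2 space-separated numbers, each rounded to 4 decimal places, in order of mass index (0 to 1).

Step 0: x=[2.0000 6.0000] v=[2.0000 0.0000]
Step 1: x=[2.7500 5.8750] v=[3.0000 -0.5000]
Step 2: x=[3.5469 5.7344] v=[3.1875 -0.5625]
Step 3: x=[4.1739 5.6953] v=[2.5078 -0.1563]
Step 4: x=[4.4693 5.8411] v=[1.1816 0.5830]
Step 5: x=[4.3775 6.1904] v=[-0.3672 1.3971]
Step 6: x=[3.9651 6.6881] v=[-1.6495 1.9907]

Answer: 3.9651 6.6881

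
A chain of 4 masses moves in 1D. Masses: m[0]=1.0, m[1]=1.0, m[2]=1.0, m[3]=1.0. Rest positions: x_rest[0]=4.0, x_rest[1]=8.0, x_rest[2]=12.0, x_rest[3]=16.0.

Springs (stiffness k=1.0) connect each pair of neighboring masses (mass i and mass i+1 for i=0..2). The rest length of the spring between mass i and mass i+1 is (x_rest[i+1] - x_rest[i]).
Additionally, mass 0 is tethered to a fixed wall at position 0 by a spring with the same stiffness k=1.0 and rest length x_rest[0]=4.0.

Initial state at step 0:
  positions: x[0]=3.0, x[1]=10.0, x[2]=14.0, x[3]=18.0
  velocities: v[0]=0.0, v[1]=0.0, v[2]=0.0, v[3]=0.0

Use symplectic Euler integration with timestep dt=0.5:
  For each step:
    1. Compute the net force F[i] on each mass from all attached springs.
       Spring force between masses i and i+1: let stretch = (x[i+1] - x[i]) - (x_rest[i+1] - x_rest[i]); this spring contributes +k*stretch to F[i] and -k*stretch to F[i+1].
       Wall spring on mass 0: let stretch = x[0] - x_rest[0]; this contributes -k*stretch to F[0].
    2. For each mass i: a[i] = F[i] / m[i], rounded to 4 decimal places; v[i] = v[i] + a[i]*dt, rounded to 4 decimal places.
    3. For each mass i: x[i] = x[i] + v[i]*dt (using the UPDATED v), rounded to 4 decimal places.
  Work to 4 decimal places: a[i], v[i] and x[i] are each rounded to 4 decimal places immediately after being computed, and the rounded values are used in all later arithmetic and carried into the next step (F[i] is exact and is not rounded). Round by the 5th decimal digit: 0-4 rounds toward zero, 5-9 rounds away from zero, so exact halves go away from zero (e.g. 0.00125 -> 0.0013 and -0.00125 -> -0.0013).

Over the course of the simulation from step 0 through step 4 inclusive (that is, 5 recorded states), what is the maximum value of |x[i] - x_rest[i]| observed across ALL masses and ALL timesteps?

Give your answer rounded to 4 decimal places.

Step 0: x=[3.0000 10.0000 14.0000 18.0000] v=[0.0000 0.0000 0.0000 0.0000]
Step 1: x=[4.0000 9.2500 14.0000 18.0000] v=[2.0000 -1.5000 0.0000 0.0000]
Step 2: x=[5.3125 8.3750 13.8125 18.0000] v=[2.6250 -1.7500 -0.3750 0.0000]
Step 3: x=[6.0625 8.0938 13.3125 17.9531] v=[1.5000 -0.5625 -1.0000 -0.0938]
Step 4: x=[5.8047 8.6094 12.6680 17.7461] v=[-0.5156 1.0312 -1.2891 -0.4141]
Max displacement = 2.0625

Answer: 2.0625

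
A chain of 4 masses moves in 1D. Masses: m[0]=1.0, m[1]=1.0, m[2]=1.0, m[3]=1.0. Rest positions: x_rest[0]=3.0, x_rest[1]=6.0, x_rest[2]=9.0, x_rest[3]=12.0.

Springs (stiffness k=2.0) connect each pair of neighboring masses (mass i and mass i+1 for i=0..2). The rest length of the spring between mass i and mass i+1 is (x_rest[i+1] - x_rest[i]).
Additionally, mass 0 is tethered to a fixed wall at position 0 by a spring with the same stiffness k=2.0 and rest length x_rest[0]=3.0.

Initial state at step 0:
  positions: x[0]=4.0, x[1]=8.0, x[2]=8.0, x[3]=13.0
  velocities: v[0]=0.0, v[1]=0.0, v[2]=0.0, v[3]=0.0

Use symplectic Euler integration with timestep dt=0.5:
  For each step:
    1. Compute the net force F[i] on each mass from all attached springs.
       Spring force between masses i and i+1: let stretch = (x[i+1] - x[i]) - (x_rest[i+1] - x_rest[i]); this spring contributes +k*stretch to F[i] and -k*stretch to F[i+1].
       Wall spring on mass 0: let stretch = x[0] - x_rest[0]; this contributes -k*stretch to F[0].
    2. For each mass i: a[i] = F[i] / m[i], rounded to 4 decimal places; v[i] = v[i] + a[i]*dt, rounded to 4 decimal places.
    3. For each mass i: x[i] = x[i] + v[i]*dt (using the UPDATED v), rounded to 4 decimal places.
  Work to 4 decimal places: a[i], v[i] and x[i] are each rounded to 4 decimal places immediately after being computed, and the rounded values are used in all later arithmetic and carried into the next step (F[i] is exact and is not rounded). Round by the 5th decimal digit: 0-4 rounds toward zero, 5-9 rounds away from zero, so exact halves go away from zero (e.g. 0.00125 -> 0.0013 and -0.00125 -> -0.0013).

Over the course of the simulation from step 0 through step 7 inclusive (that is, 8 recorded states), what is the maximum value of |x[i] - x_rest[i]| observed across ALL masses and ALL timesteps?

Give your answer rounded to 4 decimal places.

Step 0: x=[4.0000 8.0000 8.0000 13.0000] v=[0.0000 0.0000 0.0000 0.0000]
Step 1: x=[4.0000 6.0000 10.5000 12.0000] v=[0.0000 -4.0000 5.0000 -2.0000]
Step 2: x=[3.0000 5.2500 11.5000 11.7500] v=[-2.0000 -1.5000 2.0000 -0.5000]
Step 3: x=[1.6250 6.5000 9.5000 12.8750] v=[-2.7500 2.5000 -4.0000 2.2500]
Step 4: x=[1.8750 6.8125 7.6875 13.8125] v=[0.5000 0.6250 -3.6250 1.8750]
Step 5: x=[3.6563 5.0938 8.5000 13.1875] v=[3.5625 -3.4375 1.6250 -1.2500]
Step 6: x=[4.3282 4.3594 9.9532 11.7188] v=[1.3437 -1.4688 2.9063 -2.9375]
Step 7: x=[2.8516 6.4063 9.4923 10.8673] v=[-2.9533 4.0938 -0.9219 -1.7031]
Max displacement = 2.5000

Answer: 2.5000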